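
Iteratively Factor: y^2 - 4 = (y + 2)*(y - 2)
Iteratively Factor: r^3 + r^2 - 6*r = (r)*(r^2 + r - 6) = r*(r + 3)*(r - 2)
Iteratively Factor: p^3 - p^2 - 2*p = (p)*(p^2 - p - 2) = p*(p + 1)*(p - 2)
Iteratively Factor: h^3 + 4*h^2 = (h + 4)*(h^2) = h*(h + 4)*(h)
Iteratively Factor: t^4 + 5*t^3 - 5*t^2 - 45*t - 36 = (t + 1)*(t^3 + 4*t^2 - 9*t - 36) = (t + 1)*(t + 4)*(t^2 - 9) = (t - 3)*(t + 1)*(t + 4)*(t + 3)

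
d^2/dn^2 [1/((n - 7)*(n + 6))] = 2*((n - 7)^2 + (n - 7)*(n + 6) + (n + 6)^2)/((n - 7)^3*(n + 6)^3)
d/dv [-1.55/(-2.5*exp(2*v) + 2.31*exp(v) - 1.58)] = (3.5805 - 7.75*exp(v))*exp(v)/(2.5*exp(2*v) - 2.31*exp(v) + 1.58)^2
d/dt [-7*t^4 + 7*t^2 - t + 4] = -28*t^3 + 14*t - 1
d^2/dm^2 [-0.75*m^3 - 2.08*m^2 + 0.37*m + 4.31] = -4.5*m - 4.16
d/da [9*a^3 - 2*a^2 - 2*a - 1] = 27*a^2 - 4*a - 2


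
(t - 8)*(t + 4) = t^2 - 4*t - 32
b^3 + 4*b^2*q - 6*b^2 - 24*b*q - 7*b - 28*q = (b - 7)*(b + 1)*(b + 4*q)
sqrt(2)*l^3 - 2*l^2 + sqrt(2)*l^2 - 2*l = l*(l - sqrt(2))*(sqrt(2)*l + sqrt(2))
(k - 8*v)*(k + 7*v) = k^2 - k*v - 56*v^2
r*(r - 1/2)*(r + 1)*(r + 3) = r^4 + 7*r^3/2 + r^2 - 3*r/2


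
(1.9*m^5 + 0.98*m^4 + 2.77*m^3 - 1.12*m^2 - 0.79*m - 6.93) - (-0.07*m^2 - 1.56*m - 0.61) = 1.9*m^5 + 0.98*m^4 + 2.77*m^3 - 1.05*m^2 + 0.77*m - 6.32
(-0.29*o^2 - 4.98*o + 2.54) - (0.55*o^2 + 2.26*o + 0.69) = -0.84*o^2 - 7.24*o + 1.85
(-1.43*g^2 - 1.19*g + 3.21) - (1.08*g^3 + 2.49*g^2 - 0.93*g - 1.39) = -1.08*g^3 - 3.92*g^2 - 0.26*g + 4.6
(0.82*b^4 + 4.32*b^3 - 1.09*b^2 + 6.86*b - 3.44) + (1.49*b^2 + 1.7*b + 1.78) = 0.82*b^4 + 4.32*b^3 + 0.4*b^2 + 8.56*b - 1.66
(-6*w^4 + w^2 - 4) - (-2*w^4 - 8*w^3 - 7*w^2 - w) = -4*w^4 + 8*w^3 + 8*w^2 + w - 4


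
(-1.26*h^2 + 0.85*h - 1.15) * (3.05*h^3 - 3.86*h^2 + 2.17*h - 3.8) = -3.843*h^5 + 7.4561*h^4 - 9.5227*h^3 + 11.0715*h^2 - 5.7255*h + 4.37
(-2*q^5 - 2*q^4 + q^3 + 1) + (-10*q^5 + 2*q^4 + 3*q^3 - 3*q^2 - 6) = -12*q^5 + 4*q^3 - 3*q^2 - 5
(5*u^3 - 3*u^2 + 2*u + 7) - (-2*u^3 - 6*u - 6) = 7*u^3 - 3*u^2 + 8*u + 13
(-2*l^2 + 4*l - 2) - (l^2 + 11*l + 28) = -3*l^2 - 7*l - 30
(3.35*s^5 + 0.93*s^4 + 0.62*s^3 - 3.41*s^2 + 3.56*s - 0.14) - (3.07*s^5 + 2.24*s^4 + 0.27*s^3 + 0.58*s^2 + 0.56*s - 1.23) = 0.28*s^5 - 1.31*s^4 + 0.35*s^3 - 3.99*s^2 + 3.0*s + 1.09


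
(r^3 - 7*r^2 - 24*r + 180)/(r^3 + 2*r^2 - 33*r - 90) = (r - 6)/(r + 3)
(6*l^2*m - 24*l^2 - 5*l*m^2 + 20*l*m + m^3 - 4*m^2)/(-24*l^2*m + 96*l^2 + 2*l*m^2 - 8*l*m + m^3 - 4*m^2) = (-6*l^2 + 5*l*m - m^2)/(24*l^2 - 2*l*m - m^2)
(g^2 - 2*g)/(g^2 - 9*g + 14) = g/(g - 7)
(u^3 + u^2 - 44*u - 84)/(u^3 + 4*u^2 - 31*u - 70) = (u^2 - u - 42)/(u^2 + 2*u - 35)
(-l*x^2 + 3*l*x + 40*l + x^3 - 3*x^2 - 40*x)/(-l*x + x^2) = x - 3 - 40/x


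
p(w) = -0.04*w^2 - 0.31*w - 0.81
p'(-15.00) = 0.89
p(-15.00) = -5.16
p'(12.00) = -1.27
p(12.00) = -10.29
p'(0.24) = -0.33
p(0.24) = -0.89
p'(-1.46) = -0.19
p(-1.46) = -0.44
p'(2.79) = -0.53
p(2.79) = -1.99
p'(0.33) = -0.34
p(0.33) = -0.92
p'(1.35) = -0.42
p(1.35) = -1.30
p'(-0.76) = -0.25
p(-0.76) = -0.60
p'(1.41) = -0.42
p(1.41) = -1.33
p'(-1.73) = -0.17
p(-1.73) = -0.39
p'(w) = -0.08*w - 0.31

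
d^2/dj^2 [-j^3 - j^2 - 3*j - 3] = -6*j - 2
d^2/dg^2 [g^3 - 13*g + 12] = 6*g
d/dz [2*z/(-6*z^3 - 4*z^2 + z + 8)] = 8*(3*z^3 + z^2 + 2)/(36*z^6 + 48*z^5 + 4*z^4 - 104*z^3 - 63*z^2 + 16*z + 64)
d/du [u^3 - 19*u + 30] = 3*u^2 - 19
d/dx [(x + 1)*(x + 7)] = 2*x + 8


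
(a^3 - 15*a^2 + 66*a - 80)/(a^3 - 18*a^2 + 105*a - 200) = (a - 2)/(a - 5)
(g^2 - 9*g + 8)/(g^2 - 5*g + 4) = (g - 8)/(g - 4)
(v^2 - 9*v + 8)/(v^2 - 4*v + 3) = (v - 8)/(v - 3)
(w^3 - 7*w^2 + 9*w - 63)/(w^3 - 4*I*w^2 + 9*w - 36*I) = (w - 7)/(w - 4*I)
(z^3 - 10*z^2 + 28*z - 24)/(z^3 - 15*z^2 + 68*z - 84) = (z - 2)/(z - 7)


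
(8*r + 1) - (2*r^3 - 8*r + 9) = -2*r^3 + 16*r - 8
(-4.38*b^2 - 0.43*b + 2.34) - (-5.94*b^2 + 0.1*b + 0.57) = 1.56*b^2 - 0.53*b + 1.77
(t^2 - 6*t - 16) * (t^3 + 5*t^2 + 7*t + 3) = t^5 - t^4 - 39*t^3 - 119*t^2 - 130*t - 48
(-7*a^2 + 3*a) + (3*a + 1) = -7*a^2 + 6*a + 1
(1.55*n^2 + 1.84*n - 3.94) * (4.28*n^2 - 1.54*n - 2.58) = 6.634*n^4 + 5.4882*n^3 - 23.6958*n^2 + 1.3204*n + 10.1652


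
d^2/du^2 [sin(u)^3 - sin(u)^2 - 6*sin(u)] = -9*sin(u)^3 + 4*sin(u)^2 + 12*sin(u) - 2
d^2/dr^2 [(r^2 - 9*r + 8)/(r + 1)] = 36/(r^3 + 3*r^2 + 3*r + 1)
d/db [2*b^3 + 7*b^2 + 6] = 2*b*(3*b + 7)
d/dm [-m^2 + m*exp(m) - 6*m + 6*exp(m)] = m*exp(m) - 2*m + 7*exp(m) - 6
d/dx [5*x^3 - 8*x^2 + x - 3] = 15*x^2 - 16*x + 1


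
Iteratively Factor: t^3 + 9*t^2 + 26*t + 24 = (t + 2)*(t^2 + 7*t + 12) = (t + 2)*(t + 3)*(t + 4)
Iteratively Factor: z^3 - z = (z - 1)*(z^2 + z) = (z - 1)*(z + 1)*(z)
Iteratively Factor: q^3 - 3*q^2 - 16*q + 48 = (q - 3)*(q^2 - 16) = (q - 4)*(q - 3)*(q + 4)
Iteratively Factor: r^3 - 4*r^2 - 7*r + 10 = (r + 2)*(r^2 - 6*r + 5) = (r - 5)*(r + 2)*(r - 1)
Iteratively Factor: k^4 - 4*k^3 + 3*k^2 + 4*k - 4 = (k - 2)*(k^3 - 2*k^2 - k + 2) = (k - 2)*(k + 1)*(k^2 - 3*k + 2) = (k - 2)*(k - 1)*(k + 1)*(k - 2)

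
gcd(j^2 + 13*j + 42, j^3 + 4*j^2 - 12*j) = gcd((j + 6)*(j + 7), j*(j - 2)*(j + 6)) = j + 6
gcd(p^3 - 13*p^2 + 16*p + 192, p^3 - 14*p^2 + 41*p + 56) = p - 8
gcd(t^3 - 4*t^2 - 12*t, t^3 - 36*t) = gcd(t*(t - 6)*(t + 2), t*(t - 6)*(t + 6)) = t^2 - 6*t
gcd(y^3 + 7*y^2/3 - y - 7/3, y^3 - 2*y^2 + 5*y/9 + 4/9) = y - 1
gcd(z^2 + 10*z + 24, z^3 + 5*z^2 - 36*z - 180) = z + 6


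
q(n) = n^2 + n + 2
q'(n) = 2*n + 1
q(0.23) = 2.28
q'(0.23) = 1.46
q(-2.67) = 6.46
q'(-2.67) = -4.34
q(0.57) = 2.89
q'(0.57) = 2.14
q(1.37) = 5.25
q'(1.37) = 3.74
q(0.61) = 2.98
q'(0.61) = 2.22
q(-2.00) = 4.00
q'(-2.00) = -3.00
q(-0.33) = 1.78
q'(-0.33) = 0.34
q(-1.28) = 2.36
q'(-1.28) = -1.56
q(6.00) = 44.00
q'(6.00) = 13.00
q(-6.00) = 32.00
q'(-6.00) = -11.00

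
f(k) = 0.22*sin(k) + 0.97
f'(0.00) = 0.22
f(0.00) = 0.97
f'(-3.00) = -0.22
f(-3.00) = 0.94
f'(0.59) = 0.18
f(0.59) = 1.09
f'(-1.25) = 0.07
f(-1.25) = 0.76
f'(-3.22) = -0.22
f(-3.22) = 0.99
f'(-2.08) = -0.11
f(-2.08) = 0.78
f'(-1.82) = -0.05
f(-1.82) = 0.76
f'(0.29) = 0.21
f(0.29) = 1.03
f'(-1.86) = -0.06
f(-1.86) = 0.76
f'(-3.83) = -0.17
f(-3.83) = 1.11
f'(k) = 0.22*cos(k)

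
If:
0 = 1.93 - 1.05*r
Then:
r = 1.84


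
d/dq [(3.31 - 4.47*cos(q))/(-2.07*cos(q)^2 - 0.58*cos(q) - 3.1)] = (9.2529*cos(q)^2 - 13.7034*cos(q) - 15.7768)*sin(q)/(4.2849*cos(q)^4 + 2.4012*cos(q)^3 + 13.1704*cos(q)^2 + 3.596*cos(q) + 9.61)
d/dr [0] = 0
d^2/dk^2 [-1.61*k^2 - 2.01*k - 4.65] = -3.22000000000000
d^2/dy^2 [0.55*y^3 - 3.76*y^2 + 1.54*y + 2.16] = 3.3*y - 7.52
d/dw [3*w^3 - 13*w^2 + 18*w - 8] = 9*w^2 - 26*w + 18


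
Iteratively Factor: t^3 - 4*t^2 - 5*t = (t + 1)*(t^2 - 5*t) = (t - 5)*(t + 1)*(t)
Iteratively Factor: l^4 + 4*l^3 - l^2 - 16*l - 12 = (l + 2)*(l^3 + 2*l^2 - 5*l - 6) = (l + 1)*(l + 2)*(l^2 + l - 6) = (l - 2)*(l + 1)*(l + 2)*(l + 3)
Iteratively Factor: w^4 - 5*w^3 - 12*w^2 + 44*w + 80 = (w - 5)*(w^3 - 12*w - 16) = (w - 5)*(w + 2)*(w^2 - 2*w - 8) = (w - 5)*(w + 2)^2*(w - 4)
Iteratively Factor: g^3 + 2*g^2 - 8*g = (g)*(g^2 + 2*g - 8) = g*(g + 4)*(g - 2)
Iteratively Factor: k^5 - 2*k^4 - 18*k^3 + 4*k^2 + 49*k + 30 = (k - 2)*(k^4 - 18*k^2 - 32*k - 15) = (k - 2)*(k + 1)*(k^3 - k^2 - 17*k - 15) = (k - 2)*(k + 1)^2*(k^2 - 2*k - 15) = (k - 5)*(k - 2)*(k + 1)^2*(k + 3)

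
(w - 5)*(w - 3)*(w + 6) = w^3 - 2*w^2 - 33*w + 90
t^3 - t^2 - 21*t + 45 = (t - 3)^2*(t + 5)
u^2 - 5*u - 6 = (u - 6)*(u + 1)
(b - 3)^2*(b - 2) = b^3 - 8*b^2 + 21*b - 18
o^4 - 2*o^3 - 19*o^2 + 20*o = o*(o - 5)*(o - 1)*(o + 4)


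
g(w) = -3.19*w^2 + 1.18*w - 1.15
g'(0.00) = 1.18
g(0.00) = -1.15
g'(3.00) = -17.96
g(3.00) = -26.32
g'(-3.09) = 20.89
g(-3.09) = -35.25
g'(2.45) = -14.45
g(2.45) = -17.41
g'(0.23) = -0.29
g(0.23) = -1.05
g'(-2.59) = 17.70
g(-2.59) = -25.61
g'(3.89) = -23.64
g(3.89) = -44.83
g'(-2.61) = 17.83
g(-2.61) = -25.96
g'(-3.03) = 20.51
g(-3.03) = -34.01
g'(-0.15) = 2.14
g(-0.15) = -1.40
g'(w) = 1.18 - 6.38*w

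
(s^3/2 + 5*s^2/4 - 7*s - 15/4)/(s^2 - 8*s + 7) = (2*s^3 + 5*s^2 - 28*s - 15)/(4*(s^2 - 8*s + 7))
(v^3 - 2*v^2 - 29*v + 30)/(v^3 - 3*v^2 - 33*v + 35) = (v - 6)/(v - 7)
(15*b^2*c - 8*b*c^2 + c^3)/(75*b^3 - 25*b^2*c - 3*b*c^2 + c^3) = c/(5*b + c)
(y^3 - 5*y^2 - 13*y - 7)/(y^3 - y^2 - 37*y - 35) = (y + 1)/(y + 5)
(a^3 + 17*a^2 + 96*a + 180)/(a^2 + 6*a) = a + 11 + 30/a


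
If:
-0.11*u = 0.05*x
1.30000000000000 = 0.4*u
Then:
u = 3.25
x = -7.15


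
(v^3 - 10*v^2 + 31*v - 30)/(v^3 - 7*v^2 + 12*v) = (v^2 - 7*v + 10)/(v*(v - 4))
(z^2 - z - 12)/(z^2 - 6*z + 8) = (z + 3)/(z - 2)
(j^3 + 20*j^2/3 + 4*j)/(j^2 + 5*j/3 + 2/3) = j*(j + 6)/(j + 1)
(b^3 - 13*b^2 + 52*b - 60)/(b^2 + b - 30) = (b^2 - 8*b + 12)/(b + 6)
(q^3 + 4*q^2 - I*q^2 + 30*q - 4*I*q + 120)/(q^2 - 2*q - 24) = (q^2 - I*q + 30)/(q - 6)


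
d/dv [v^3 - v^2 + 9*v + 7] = 3*v^2 - 2*v + 9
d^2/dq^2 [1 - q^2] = -2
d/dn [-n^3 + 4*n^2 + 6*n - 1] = -3*n^2 + 8*n + 6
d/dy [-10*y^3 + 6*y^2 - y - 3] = -30*y^2 + 12*y - 1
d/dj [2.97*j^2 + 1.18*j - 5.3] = 5.94*j + 1.18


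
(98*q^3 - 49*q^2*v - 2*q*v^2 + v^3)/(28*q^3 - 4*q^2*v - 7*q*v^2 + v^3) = (7*q + v)/(2*q + v)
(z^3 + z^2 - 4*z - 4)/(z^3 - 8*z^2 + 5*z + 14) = (z + 2)/(z - 7)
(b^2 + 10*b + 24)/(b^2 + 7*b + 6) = (b + 4)/(b + 1)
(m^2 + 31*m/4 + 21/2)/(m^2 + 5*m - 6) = (m + 7/4)/(m - 1)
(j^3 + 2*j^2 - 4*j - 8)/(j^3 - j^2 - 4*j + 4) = (j + 2)/(j - 1)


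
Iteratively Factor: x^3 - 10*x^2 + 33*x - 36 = (x - 4)*(x^2 - 6*x + 9) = (x - 4)*(x - 3)*(x - 3)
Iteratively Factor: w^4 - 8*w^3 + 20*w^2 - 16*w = (w)*(w^3 - 8*w^2 + 20*w - 16) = w*(w - 4)*(w^2 - 4*w + 4) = w*(w - 4)*(w - 2)*(w - 2)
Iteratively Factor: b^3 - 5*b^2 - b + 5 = (b - 1)*(b^2 - 4*b - 5) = (b - 1)*(b + 1)*(b - 5)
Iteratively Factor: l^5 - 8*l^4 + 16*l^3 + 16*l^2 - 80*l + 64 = (l - 2)*(l^4 - 6*l^3 + 4*l^2 + 24*l - 32) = (l - 2)^2*(l^3 - 4*l^2 - 4*l + 16) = (l - 2)^2*(l + 2)*(l^2 - 6*l + 8) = (l - 4)*(l - 2)^2*(l + 2)*(l - 2)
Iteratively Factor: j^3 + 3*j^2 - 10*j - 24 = (j + 4)*(j^2 - j - 6) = (j - 3)*(j + 4)*(j + 2)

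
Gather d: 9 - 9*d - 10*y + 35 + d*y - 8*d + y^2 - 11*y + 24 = d*(y - 17) + y^2 - 21*y + 68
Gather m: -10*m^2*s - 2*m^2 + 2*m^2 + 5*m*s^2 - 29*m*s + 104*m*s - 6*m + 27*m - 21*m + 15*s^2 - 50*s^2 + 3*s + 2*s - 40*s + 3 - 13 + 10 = -10*m^2*s + m*(5*s^2 + 75*s) - 35*s^2 - 35*s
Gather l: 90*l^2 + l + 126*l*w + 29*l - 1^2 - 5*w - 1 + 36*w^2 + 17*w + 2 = 90*l^2 + l*(126*w + 30) + 36*w^2 + 12*w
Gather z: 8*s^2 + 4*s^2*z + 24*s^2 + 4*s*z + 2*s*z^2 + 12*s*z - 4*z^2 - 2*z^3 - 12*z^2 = 32*s^2 - 2*z^3 + z^2*(2*s - 16) + z*(4*s^2 + 16*s)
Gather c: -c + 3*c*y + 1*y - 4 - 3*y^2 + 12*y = c*(3*y - 1) - 3*y^2 + 13*y - 4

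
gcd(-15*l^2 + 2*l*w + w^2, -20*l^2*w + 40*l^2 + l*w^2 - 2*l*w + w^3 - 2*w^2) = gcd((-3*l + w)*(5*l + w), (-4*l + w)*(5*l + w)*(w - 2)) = 5*l + w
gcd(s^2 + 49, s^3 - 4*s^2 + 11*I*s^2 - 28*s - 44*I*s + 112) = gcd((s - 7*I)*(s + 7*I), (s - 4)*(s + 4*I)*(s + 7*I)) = s + 7*I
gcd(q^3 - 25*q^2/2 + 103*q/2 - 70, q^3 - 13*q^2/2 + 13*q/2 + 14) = q^2 - 15*q/2 + 14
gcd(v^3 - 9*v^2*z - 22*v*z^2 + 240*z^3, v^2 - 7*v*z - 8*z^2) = -v + 8*z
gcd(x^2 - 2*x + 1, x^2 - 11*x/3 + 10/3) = 1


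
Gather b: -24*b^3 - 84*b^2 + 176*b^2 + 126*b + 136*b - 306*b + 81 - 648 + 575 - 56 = -24*b^3 + 92*b^2 - 44*b - 48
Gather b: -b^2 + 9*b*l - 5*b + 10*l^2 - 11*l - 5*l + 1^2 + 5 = -b^2 + b*(9*l - 5) + 10*l^2 - 16*l + 6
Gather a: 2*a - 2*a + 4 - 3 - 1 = 0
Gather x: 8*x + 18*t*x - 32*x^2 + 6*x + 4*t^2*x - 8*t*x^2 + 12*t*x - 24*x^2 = x^2*(-8*t - 56) + x*(4*t^2 + 30*t + 14)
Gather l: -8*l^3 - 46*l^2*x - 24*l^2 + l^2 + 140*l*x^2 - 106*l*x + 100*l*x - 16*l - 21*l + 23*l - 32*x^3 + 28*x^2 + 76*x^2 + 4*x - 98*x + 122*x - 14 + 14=-8*l^3 + l^2*(-46*x - 23) + l*(140*x^2 - 6*x - 14) - 32*x^3 + 104*x^2 + 28*x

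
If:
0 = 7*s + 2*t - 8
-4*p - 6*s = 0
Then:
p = 3*t/7 - 12/7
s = 8/7 - 2*t/7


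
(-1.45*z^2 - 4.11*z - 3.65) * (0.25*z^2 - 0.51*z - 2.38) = -0.3625*z^4 - 0.288*z^3 + 4.6346*z^2 + 11.6433*z + 8.687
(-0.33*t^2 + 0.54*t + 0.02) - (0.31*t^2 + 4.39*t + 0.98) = -0.64*t^2 - 3.85*t - 0.96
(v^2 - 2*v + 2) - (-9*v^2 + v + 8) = 10*v^2 - 3*v - 6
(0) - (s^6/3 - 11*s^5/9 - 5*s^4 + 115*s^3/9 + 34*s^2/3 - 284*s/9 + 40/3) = -s^6/3 + 11*s^5/9 + 5*s^4 - 115*s^3/9 - 34*s^2/3 + 284*s/9 - 40/3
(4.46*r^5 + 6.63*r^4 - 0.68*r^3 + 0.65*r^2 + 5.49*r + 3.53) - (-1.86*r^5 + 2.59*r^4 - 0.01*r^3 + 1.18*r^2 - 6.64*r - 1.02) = 6.32*r^5 + 4.04*r^4 - 0.67*r^3 - 0.53*r^2 + 12.13*r + 4.55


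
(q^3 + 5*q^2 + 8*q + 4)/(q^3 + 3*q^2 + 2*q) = (q + 2)/q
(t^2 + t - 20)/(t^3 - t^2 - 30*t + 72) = (t + 5)/(t^2 + 3*t - 18)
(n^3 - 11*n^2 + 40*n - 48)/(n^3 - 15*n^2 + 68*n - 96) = (n - 4)/(n - 8)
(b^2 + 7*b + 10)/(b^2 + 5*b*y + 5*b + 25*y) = (b + 2)/(b + 5*y)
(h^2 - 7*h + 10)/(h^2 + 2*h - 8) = (h - 5)/(h + 4)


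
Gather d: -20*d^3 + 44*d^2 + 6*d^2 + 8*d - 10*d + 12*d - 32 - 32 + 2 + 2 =-20*d^3 + 50*d^2 + 10*d - 60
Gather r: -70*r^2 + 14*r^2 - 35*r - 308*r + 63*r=-56*r^2 - 280*r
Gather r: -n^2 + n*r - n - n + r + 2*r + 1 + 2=-n^2 - 2*n + r*(n + 3) + 3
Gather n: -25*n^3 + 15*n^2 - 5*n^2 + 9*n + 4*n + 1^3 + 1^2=-25*n^3 + 10*n^2 + 13*n + 2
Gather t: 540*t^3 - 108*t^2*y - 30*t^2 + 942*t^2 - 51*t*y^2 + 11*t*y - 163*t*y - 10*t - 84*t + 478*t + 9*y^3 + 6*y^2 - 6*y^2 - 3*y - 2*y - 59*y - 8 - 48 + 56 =540*t^3 + t^2*(912 - 108*y) + t*(-51*y^2 - 152*y + 384) + 9*y^3 - 64*y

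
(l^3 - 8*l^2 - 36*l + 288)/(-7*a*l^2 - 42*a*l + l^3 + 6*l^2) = (-l^2 + 14*l - 48)/(l*(7*a - l))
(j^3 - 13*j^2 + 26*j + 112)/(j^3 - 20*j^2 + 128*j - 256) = (j^2 - 5*j - 14)/(j^2 - 12*j + 32)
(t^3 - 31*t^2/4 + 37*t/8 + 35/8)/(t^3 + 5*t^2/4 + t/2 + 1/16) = 2*(4*t^2 - 33*t + 35)/(8*t^2 + 6*t + 1)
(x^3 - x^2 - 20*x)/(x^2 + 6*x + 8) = x*(x - 5)/(x + 2)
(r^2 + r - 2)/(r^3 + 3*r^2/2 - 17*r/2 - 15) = 2*(r - 1)/(2*r^2 - r - 15)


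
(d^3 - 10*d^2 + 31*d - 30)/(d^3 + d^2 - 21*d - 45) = (d^2 - 5*d + 6)/(d^2 + 6*d + 9)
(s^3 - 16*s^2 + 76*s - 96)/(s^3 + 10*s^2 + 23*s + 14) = (s^3 - 16*s^2 + 76*s - 96)/(s^3 + 10*s^2 + 23*s + 14)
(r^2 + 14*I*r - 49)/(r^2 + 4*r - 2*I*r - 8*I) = (r^2 + 14*I*r - 49)/(r^2 + 2*r*(2 - I) - 8*I)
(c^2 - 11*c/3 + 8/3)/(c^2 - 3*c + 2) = (c - 8/3)/(c - 2)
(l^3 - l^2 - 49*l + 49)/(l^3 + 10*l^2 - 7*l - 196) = (l^2 - 8*l + 7)/(l^2 + 3*l - 28)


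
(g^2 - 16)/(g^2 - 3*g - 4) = (g + 4)/(g + 1)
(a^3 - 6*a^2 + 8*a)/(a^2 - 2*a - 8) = a*(a - 2)/(a + 2)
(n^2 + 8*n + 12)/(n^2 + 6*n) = (n + 2)/n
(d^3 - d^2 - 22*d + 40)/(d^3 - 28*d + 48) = (d + 5)/(d + 6)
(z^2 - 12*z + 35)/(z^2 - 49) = (z - 5)/(z + 7)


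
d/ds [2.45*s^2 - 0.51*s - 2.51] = 4.9*s - 0.51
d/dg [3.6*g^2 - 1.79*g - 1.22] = 7.2*g - 1.79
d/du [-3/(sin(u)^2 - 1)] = 6*sin(u)/cos(u)^3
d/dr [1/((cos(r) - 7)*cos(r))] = (2*cos(r) - 7)*sin(r)/((cos(r) - 7)^2*cos(r)^2)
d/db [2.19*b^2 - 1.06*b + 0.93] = 4.38*b - 1.06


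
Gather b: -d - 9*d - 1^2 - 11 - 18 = -10*d - 30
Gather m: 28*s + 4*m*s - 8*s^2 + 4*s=4*m*s - 8*s^2 + 32*s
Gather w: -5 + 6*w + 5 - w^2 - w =-w^2 + 5*w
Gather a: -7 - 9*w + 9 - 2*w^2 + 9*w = 2 - 2*w^2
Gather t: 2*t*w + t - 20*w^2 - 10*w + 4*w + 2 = t*(2*w + 1) - 20*w^2 - 6*w + 2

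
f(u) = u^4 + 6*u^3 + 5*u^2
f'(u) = 4*u^3 + 18*u^2 + 10*u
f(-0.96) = 0.15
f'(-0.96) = 3.45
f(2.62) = 189.35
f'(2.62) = 221.70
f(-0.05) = 0.01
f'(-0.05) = -0.46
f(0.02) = 0.00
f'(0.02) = 0.21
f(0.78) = 6.26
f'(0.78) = 20.65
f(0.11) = 0.07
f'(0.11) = 1.32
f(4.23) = 863.74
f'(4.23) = 667.12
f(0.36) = 0.94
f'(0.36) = 6.12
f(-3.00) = -36.00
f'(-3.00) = 24.00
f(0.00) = 0.00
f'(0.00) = 0.00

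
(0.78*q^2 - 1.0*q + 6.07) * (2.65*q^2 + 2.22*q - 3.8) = 2.067*q^4 - 0.9184*q^3 + 10.9015*q^2 + 17.2754*q - 23.066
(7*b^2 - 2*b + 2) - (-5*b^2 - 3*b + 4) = 12*b^2 + b - 2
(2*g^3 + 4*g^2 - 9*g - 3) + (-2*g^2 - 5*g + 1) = 2*g^3 + 2*g^2 - 14*g - 2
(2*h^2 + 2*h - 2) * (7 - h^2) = -2*h^4 - 2*h^3 + 16*h^2 + 14*h - 14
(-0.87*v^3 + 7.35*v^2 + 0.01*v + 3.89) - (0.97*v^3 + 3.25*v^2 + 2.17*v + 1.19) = -1.84*v^3 + 4.1*v^2 - 2.16*v + 2.7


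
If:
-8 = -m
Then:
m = 8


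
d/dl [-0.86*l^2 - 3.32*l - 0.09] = -1.72*l - 3.32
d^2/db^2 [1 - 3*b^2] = -6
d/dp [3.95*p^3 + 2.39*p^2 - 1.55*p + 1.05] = 11.85*p^2 + 4.78*p - 1.55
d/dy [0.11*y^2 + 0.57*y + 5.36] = 0.22*y + 0.57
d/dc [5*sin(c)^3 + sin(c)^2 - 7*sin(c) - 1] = (15*sin(c)^2 + 2*sin(c) - 7)*cos(c)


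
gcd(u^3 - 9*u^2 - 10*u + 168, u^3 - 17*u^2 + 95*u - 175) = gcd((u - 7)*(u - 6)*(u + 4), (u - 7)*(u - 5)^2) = u - 7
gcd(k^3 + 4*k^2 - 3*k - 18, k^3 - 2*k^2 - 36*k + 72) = k - 2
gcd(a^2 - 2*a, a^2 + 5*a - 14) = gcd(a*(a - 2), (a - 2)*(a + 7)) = a - 2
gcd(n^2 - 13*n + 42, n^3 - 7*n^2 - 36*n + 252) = n^2 - 13*n + 42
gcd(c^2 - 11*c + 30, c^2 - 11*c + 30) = c^2 - 11*c + 30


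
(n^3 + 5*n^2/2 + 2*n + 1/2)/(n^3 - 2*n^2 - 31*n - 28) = (2*n^2 + 3*n + 1)/(2*(n^2 - 3*n - 28))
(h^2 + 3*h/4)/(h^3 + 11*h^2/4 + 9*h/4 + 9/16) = 4*h/(4*h^2 + 8*h + 3)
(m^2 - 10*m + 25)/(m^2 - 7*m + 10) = (m - 5)/(m - 2)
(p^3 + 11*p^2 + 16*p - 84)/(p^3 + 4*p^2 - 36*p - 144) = (p^2 + 5*p - 14)/(p^2 - 2*p - 24)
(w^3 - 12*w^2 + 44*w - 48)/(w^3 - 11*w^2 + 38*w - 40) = (w - 6)/(w - 5)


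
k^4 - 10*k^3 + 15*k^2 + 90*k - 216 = (k - 6)*(k - 4)*(k - 3)*(k + 3)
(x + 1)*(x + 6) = x^2 + 7*x + 6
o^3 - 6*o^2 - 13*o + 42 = (o - 7)*(o - 2)*(o + 3)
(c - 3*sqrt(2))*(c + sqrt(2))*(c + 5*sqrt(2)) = c^3 + 3*sqrt(2)*c^2 - 26*c - 30*sqrt(2)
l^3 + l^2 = l^2*(l + 1)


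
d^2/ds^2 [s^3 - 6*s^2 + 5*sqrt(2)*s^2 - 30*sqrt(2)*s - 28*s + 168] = 6*s - 12 + 10*sqrt(2)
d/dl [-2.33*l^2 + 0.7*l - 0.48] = 0.7 - 4.66*l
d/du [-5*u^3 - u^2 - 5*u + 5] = -15*u^2 - 2*u - 5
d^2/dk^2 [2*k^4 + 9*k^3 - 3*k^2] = 24*k^2 + 54*k - 6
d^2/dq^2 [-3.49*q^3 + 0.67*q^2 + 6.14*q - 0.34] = 1.34 - 20.94*q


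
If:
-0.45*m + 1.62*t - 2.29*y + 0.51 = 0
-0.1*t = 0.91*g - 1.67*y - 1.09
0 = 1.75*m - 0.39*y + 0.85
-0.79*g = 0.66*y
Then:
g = 0.42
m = -0.60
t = -1.18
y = -0.50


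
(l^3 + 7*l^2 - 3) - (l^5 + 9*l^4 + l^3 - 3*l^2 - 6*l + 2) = -l^5 - 9*l^4 + 10*l^2 + 6*l - 5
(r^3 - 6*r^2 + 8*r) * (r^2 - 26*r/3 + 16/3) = r^5 - 44*r^4/3 + 196*r^3/3 - 304*r^2/3 + 128*r/3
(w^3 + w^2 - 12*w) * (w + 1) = w^4 + 2*w^3 - 11*w^2 - 12*w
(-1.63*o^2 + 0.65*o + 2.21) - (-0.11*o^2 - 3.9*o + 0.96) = -1.52*o^2 + 4.55*o + 1.25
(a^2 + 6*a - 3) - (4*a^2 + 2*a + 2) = -3*a^2 + 4*a - 5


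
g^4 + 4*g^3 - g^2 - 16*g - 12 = (g - 2)*(g + 1)*(g + 2)*(g + 3)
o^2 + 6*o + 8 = (o + 2)*(o + 4)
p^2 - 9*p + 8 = (p - 8)*(p - 1)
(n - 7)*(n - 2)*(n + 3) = n^3 - 6*n^2 - 13*n + 42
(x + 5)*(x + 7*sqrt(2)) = x^2 + 5*x + 7*sqrt(2)*x + 35*sqrt(2)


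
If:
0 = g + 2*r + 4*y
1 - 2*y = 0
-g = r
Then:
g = 2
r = -2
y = 1/2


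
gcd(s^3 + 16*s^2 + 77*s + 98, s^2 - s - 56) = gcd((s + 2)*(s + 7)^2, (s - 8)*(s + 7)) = s + 7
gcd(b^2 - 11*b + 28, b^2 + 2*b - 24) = b - 4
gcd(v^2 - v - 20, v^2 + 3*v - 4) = v + 4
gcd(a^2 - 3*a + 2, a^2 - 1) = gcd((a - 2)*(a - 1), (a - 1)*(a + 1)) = a - 1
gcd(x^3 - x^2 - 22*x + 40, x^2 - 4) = x - 2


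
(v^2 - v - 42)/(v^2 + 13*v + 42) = (v - 7)/(v + 7)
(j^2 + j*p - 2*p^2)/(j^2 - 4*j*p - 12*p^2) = (-j + p)/(-j + 6*p)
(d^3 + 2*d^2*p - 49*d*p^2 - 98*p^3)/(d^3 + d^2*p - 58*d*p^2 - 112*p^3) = (-d + 7*p)/(-d + 8*p)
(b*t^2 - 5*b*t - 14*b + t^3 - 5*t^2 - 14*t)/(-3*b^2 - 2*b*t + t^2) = (t^2 - 5*t - 14)/(-3*b + t)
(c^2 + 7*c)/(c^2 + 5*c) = (c + 7)/(c + 5)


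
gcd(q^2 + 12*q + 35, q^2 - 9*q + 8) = 1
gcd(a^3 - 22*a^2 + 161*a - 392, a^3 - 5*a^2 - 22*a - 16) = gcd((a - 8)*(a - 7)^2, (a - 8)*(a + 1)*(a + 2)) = a - 8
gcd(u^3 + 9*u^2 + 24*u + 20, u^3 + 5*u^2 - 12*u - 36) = u + 2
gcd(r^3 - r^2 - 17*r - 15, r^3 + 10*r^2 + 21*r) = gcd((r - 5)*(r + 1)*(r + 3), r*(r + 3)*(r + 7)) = r + 3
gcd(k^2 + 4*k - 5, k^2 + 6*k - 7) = k - 1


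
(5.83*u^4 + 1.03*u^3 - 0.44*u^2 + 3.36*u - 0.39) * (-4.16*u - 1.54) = -24.2528*u^5 - 13.263*u^4 + 0.2442*u^3 - 13.3*u^2 - 3.552*u + 0.6006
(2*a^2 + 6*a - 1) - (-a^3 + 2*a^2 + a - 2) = a^3 + 5*a + 1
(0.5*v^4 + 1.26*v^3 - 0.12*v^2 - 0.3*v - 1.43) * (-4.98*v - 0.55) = -2.49*v^5 - 6.5498*v^4 - 0.0954*v^3 + 1.56*v^2 + 7.2864*v + 0.7865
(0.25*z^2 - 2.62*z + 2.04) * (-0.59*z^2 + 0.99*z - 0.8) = -0.1475*z^4 + 1.7933*z^3 - 3.9974*z^2 + 4.1156*z - 1.632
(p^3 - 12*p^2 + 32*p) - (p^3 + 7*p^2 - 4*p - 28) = -19*p^2 + 36*p + 28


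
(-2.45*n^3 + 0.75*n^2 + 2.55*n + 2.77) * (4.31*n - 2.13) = -10.5595*n^4 + 8.451*n^3 + 9.393*n^2 + 6.5072*n - 5.9001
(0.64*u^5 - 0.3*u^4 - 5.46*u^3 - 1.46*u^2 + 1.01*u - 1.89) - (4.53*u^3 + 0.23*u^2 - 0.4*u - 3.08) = 0.64*u^5 - 0.3*u^4 - 9.99*u^3 - 1.69*u^2 + 1.41*u + 1.19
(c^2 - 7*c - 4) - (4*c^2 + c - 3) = -3*c^2 - 8*c - 1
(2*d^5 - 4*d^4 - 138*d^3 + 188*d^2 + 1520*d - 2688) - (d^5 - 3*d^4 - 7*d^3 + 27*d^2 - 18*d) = d^5 - d^4 - 131*d^3 + 161*d^2 + 1538*d - 2688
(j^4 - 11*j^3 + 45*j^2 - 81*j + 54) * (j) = j^5 - 11*j^4 + 45*j^3 - 81*j^2 + 54*j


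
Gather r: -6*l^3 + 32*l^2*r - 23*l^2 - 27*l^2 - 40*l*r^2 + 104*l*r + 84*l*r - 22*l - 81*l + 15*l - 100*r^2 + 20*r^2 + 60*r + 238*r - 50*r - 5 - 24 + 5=-6*l^3 - 50*l^2 - 88*l + r^2*(-40*l - 80) + r*(32*l^2 + 188*l + 248) - 24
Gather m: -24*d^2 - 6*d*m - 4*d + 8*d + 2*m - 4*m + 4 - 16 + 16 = -24*d^2 + 4*d + m*(-6*d - 2) + 4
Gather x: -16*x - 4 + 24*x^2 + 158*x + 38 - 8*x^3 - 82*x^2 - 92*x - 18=-8*x^3 - 58*x^2 + 50*x + 16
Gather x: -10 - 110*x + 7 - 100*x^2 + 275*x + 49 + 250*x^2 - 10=150*x^2 + 165*x + 36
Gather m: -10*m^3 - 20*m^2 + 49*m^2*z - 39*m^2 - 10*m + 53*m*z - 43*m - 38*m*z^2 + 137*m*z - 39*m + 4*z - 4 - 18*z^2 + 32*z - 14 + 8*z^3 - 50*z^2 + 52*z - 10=-10*m^3 + m^2*(49*z - 59) + m*(-38*z^2 + 190*z - 92) + 8*z^3 - 68*z^2 + 88*z - 28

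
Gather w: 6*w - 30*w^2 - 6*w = -30*w^2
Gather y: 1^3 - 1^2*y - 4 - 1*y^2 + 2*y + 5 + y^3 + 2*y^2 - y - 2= y^3 + y^2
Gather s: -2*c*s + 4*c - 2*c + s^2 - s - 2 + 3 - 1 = 2*c + s^2 + s*(-2*c - 1)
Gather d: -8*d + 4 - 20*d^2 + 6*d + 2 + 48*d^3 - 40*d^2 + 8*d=48*d^3 - 60*d^2 + 6*d + 6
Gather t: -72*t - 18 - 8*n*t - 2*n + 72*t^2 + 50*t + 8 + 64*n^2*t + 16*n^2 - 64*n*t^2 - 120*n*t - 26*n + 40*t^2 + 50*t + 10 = 16*n^2 - 28*n + t^2*(112 - 64*n) + t*(64*n^2 - 128*n + 28)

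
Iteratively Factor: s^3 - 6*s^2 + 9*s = (s - 3)*(s^2 - 3*s) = (s - 3)^2*(s)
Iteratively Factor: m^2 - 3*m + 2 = (m - 2)*(m - 1)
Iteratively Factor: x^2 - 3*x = (x)*(x - 3)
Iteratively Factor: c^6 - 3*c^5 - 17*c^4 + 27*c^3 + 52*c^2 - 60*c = (c)*(c^5 - 3*c^4 - 17*c^3 + 27*c^2 + 52*c - 60) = c*(c - 5)*(c^4 + 2*c^3 - 7*c^2 - 8*c + 12) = c*(c - 5)*(c - 2)*(c^3 + 4*c^2 + c - 6) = c*(c - 5)*(c - 2)*(c + 3)*(c^2 + c - 2) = c*(c - 5)*(c - 2)*(c - 1)*(c + 3)*(c + 2)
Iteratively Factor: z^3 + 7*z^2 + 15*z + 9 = (z + 3)*(z^2 + 4*z + 3) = (z + 3)^2*(z + 1)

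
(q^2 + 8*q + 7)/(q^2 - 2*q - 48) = (q^2 + 8*q + 7)/(q^2 - 2*q - 48)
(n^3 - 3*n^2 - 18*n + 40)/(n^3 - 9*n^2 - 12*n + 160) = (n - 2)/(n - 8)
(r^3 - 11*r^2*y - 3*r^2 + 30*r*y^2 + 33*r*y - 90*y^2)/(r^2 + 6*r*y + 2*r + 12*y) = (r^3 - 11*r^2*y - 3*r^2 + 30*r*y^2 + 33*r*y - 90*y^2)/(r^2 + 6*r*y + 2*r + 12*y)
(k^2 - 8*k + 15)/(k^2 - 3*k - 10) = (k - 3)/(k + 2)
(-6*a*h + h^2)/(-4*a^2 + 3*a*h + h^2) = h*(-6*a + h)/(-4*a^2 + 3*a*h + h^2)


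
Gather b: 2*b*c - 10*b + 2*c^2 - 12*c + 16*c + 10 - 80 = b*(2*c - 10) + 2*c^2 + 4*c - 70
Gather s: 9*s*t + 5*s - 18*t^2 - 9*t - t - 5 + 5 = s*(9*t + 5) - 18*t^2 - 10*t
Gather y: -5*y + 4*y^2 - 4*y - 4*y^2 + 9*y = 0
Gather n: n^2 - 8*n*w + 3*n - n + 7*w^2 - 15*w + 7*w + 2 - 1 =n^2 + n*(2 - 8*w) + 7*w^2 - 8*w + 1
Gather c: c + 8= c + 8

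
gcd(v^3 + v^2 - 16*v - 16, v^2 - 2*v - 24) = v + 4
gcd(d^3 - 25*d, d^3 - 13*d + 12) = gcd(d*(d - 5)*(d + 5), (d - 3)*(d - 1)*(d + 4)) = 1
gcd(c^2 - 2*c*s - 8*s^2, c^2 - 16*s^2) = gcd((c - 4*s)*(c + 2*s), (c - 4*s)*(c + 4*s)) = -c + 4*s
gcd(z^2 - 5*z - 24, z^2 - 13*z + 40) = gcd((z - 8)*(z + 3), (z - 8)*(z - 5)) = z - 8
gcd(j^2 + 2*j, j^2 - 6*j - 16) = j + 2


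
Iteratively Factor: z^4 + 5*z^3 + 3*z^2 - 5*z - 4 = (z - 1)*(z^3 + 6*z^2 + 9*z + 4) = (z - 1)*(z + 4)*(z^2 + 2*z + 1) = (z - 1)*(z + 1)*(z + 4)*(z + 1)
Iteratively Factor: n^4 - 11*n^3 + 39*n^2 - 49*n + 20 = (n - 1)*(n^3 - 10*n^2 + 29*n - 20) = (n - 1)^2*(n^2 - 9*n + 20) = (n - 5)*(n - 1)^2*(n - 4)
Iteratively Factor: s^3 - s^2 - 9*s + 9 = (s - 1)*(s^2 - 9) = (s - 1)*(s + 3)*(s - 3)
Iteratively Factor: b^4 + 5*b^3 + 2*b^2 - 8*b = (b + 4)*(b^3 + b^2 - 2*b) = b*(b + 4)*(b^2 + b - 2) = b*(b + 2)*(b + 4)*(b - 1)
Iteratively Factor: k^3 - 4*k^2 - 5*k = (k + 1)*(k^2 - 5*k) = (k - 5)*(k + 1)*(k)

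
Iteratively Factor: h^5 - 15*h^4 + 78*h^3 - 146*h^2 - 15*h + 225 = (h - 5)*(h^4 - 10*h^3 + 28*h^2 - 6*h - 45) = (h - 5)*(h - 3)*(h^3 - 7*h^2 + 7*h + 15) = (h - 5)^2*(h - 3)*(h^2 - 2*h - 3) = (h - 5)^2*(h - 3)*(h + 1)*(h - 3)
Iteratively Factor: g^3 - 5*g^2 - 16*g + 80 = (g + 4)*(g^2 - 9*g + 20) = (g - 5)*(g + 4)*(g - 4)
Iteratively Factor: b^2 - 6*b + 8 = (b - 2)*(b - 4)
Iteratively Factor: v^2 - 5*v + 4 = (v - 1)*(v - 4)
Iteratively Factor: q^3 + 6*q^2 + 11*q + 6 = (q + 1)*(q^2 + 5*q + 6) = (q + 1)*(q + 2)*(q + 3)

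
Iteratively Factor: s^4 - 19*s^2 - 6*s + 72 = (s + 3)*(s^3 - 3*s^2 - 10*s + 24) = (s + 3)^2*(s^2 - 6*s + 8) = (s - 4)*(s + 3)^2*(s - 2)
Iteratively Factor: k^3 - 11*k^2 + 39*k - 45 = (k - 3)*(k^2 - 8*k + 15) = (k - 3)^2*(k - 5)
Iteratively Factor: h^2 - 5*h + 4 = (h - 4)*(h - 1)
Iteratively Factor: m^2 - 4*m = (m - 4)*(m)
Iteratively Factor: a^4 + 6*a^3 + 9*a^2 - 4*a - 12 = (a + 2)*(a^3 + 4*a^2 + a - 6) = (a + 2)*(a + 3)*(a^2 + a - 2) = (a + 2)^2*(a + 3)*(a - 1)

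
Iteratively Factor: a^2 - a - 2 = (a - 2)*(a + 1)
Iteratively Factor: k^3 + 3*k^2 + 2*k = (k)*(k^2 + 3*k + 2) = k*(k + 2)*(k + 1)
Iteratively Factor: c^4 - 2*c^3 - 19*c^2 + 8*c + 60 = (c + 3)*(c^3 - 5*c^2 - 4*c + 20) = (c + 2)*(c + 3)*(c^2 - 7*c + 10) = (c - 5)*(c + 2)*(c + 3)*(c - 2)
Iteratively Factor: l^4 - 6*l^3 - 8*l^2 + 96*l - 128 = (l - 4)*(l^3 - 2*l^2 - 16*l + 32) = (l - 4)*(l - 2)*(l^2 - 16) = (l - 4)*(l - 2)*(l + 4)*(l - 4)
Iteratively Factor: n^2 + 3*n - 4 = (n + 4)*(n - 1)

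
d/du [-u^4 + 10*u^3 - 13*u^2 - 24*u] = -4*u^3 + 30*u^2 - 26*u - 24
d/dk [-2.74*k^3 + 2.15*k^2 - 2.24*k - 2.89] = -8.22*k^2 + 4.3*k - 2.24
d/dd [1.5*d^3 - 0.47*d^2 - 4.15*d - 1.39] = 4.5*d^2 - 0.94*d - 4.15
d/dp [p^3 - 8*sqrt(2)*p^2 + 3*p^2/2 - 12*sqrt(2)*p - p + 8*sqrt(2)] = 3*p^2 - 16*sqrt(2)*p + 3*p - 12*sqrt(2) - 1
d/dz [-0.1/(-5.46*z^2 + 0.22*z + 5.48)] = (0.022 - 1.092*z)/(-5.46*z^2 + 0.22*z + 5.48)^2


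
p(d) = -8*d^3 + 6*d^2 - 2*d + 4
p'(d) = -24*d^2 + 12*d - 2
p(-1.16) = 26.88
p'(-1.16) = -48.21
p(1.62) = -17.51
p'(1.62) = -45.55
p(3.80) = -355.94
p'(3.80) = -302.96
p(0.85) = 1.72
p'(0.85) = -9.14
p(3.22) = -207.32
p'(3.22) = -212.20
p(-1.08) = 23.24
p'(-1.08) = -42.95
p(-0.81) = 13.81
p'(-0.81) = -27.47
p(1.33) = -6.87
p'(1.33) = -28.49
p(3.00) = -164.00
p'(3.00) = -182.00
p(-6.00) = 1960.00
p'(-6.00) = -938.00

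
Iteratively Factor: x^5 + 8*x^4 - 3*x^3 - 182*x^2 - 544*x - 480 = (x - 5)*(x^4 + 13*x^3 + 62*x^2 + 128*x + 96) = (x - 5)*(x + 4)*(x^3 + 9*x^2 + 26*x + 24) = (x - 5)*(x + 4)^2*(x^2 + 5*x + 6) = (x - 5)*(x + 3)*(x + 4)^2*(x + 2)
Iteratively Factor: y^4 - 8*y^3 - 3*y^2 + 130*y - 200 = (y - 5)*(y^3 - 3*y^2 - 18*y + 40) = (y - 5)*(y - 2)*(y^2 - y - 20) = (y - 5)^2*(y - 2)*(y + 4)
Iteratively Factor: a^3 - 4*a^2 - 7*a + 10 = (a + 2)*(a^2 - 6*a + 5) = (a - 1)*(a + 2)*(a - 5)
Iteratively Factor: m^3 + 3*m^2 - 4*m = (m - 1)*(m^2 + 4*m) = (m - 1)*(m + 4)*(m)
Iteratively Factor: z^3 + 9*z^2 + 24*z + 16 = (z + 1)*(z^2 + 8*z + 16) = (z + 1)*(z + 4)*(z + 4)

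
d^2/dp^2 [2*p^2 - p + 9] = 4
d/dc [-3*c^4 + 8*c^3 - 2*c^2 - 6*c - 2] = -12*c^3 + 24*c^2 - 4*c - 6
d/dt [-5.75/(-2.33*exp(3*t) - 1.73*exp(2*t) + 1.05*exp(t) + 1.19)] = (-40.1925*exp(2*t) - 19.895*exp(t) + 6.0375)*exp(t)/(2.33*exp(3*t) + 1.73*exp(2*t) - 1.05*exp(t) - 1.19)^2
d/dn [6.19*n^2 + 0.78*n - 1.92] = 12.38*n + 0.78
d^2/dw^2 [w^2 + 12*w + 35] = 2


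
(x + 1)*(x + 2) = x^2 + 3*x + 2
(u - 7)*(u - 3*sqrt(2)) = u^2 - 7*u - 3*sqrt(2)*u + 21*sqrt(2)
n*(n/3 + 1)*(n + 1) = n^3/3 + 4*n^2/3 + n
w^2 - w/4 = w*(w - 1/4)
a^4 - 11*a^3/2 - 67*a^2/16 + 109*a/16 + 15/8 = (a - 6)*(a - 1)*(a + 1/4)*(a + 5/4)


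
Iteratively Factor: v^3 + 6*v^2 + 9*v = (v)*(v^2 + 6*v + 9) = v*(v + 3)*(v + 3)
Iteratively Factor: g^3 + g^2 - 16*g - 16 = (g + 4)*(g^2 - 3*g - 4) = (g + 1)*(g + 4)*(g - 4)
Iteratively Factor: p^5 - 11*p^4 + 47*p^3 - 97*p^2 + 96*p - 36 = (p - 1)*(p^4 - 10*p^3 + 37*p^2 - 60*p + 36) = (p - 3)*(p - 1)*(p^3 - 7*p^2 + 16*p - 12) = (p - 3)*(p - 2)*(p - 1)*(p^2 - 5*p + 6) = (p - 3)^2*(p - 2)*(p - 1)*(p - 2)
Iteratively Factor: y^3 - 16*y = (y + 4)*(y^2 - 4*y) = (y - 4)*(y + 4)*(y)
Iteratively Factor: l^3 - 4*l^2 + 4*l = (l - 2)*(l^2 - 2*l) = (l - 2)^2*(l)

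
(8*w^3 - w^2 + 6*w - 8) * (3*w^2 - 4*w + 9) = 24*w^5 - 35*w^4 + 94*w^3 - 57*w^2 + 86*w - 72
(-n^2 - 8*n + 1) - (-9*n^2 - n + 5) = 8*n^2 - 7*n - 4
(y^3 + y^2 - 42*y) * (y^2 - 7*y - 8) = y^5 - 6*y^4 - 57*y^3 + 286*y^2 + 336*y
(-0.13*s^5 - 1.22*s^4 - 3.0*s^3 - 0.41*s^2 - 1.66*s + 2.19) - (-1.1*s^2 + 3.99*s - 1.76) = -0.13*s^5 - 1.22*s^4 - 3.0*s^3 + 0.69*s^2 - 5.65*s + 3.95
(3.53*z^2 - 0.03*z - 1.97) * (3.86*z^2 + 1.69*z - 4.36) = 13.6258*z^4 + 5.8499*z^3 - 23.0457*z^2 - 3.1985*z + 8.5892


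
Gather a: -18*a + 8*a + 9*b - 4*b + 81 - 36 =-10*a + 5*b + 45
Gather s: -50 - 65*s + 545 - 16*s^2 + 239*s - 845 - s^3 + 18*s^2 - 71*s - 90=-s^3 + 2*s^2 + 103*s - 440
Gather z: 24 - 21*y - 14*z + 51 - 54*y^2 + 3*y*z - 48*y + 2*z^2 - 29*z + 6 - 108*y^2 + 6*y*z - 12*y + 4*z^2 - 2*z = -162*y^2 - 81*y + 6*z^2 + z*(9*y - 45) + 81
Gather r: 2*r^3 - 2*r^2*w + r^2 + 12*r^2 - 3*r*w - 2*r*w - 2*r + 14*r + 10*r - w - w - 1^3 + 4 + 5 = 2*r^3 + r^2*(13 - 2*w) + r*(22 - 5*w) - 2*w + 8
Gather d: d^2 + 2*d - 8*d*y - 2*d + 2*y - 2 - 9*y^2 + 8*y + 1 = d^2 - 8*d*y - 9*y^2 + 10*y - 1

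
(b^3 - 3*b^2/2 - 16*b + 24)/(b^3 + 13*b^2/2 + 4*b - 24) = (b - 4)/(b + 4)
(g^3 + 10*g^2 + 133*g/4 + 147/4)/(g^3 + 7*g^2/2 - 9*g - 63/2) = (g + 7/2)/(g - 3)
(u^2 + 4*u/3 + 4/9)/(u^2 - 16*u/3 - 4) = (u + 2/3)/(u - 6)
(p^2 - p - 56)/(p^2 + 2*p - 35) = (p - 8)/(p - 5)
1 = 1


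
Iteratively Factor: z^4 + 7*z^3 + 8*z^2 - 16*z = (z + 4)*(z^3 + 3*z^2 - 4*z) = (z - 1)*(z + 4)*(z^2 + 4*z) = (z - 1)*(z + 4)^2*(z)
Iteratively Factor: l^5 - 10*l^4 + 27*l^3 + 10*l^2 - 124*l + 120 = (l + 2)*(l^4 - 12*l^3 + 51*l^2 - 92*l + 60) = (l - 2)*(l + 2)*(l^3 - 10*l^2 + 31*l - 30) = (l - 2)^2*(l + 2)*(l^2 - 8*l + 15) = (l - 3)*(l - 2)^2*(l + 2)*(l - 5)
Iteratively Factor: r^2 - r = (r - 1)*(r)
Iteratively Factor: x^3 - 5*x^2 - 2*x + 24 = (x - 3)*(x^2 - 2*x - 8) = (x - 3)*(x + 2)*(x - 4)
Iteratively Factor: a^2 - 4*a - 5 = (a - 5)*(a + 1)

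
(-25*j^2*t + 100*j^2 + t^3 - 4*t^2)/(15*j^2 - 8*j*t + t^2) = (5*j*t - 20*j + t^2 - 4*t)/(-3*j + t)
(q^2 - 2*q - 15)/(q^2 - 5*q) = (q + 3)/q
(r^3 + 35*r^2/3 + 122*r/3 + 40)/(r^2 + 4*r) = r + 23/3 + 10/r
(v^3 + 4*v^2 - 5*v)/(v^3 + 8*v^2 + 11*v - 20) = v/(v + 4)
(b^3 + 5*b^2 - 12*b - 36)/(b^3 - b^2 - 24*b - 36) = (b^2 + 3*b - 18)/(b^2 - 3*b - 18)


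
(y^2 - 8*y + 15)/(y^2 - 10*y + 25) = (y - 3)/(y - 5)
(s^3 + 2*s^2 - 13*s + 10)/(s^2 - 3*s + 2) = s + 5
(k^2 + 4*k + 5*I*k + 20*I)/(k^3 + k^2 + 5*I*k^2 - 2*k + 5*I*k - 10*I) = (k + 4)/(k^2 + k - 2)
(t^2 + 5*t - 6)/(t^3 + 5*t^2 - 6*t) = 1/t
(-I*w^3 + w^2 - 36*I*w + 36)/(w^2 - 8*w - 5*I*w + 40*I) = (-I*w^3 + w^2 - 36*I*w + 36)/(w^2 - 8*w - 5*I*w + 40*I)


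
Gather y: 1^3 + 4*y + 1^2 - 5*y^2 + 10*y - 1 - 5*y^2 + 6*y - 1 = -10*y^2 + 20*y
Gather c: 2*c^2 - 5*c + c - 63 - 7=2*c^2 - 4*c - 70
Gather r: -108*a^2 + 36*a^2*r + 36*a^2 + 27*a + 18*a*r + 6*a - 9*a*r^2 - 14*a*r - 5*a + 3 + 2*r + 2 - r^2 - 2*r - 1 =-72*a^2 + 28*a + r^2*(-9*a - 1) + r*(36*a^2 + 4*a) + 4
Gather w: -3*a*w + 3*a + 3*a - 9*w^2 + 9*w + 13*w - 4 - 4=6*a - 9*w^2 + w*(22 - 3*a) - 8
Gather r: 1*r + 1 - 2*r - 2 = -r - 1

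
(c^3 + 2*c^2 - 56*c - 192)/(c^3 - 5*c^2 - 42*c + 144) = (c + 4)/(c - 3)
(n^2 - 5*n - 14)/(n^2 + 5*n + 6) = (n - 7)/(n + 3)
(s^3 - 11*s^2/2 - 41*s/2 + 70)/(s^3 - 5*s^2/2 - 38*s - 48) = (2*s^2 - 19*s + 35)/(2*s^2 - 13*s - 24)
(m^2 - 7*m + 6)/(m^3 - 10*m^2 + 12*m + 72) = (m - 1)/(m^2 - 4*m - 12)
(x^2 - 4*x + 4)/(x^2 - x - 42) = (-x^2 + 4*x - 4)/(-x^2 + x + 42)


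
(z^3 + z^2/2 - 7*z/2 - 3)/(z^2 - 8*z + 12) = (2*z^2 + 5*z + 3)/(2*(z - 6))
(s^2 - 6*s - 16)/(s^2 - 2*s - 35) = (-s^2 + 6*s + 16)/(-s^2 + 2*s + 35)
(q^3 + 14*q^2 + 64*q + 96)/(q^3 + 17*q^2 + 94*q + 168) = (q + 4)/(q + 7)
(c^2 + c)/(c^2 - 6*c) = (c + 1)/(c - 6)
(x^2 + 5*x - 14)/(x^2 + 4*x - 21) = (x - 2)/(x - 3)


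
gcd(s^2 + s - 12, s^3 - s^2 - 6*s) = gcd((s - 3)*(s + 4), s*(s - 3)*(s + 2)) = s - 3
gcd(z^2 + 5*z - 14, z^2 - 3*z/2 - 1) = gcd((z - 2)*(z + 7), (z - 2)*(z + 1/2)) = z - 2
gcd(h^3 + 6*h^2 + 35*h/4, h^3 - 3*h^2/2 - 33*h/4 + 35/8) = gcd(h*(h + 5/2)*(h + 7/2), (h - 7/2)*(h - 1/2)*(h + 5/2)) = h + 5/2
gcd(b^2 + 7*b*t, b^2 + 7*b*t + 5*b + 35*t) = b + 7*t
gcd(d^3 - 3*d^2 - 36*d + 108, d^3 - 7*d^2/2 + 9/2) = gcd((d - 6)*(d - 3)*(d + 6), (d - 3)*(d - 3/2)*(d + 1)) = d - 3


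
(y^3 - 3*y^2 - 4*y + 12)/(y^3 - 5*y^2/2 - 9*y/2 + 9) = 2*(y - 2)/(2*y - 3)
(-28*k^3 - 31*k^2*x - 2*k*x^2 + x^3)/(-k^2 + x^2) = (-28*k^2 - 3*k*x + x^2)/(-k + x)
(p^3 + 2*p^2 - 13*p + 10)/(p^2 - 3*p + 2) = p + 5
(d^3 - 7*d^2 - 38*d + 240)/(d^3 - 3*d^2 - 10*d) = (d^2 - 2*d - 48)/(d*(d + 2))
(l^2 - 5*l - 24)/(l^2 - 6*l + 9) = (l^2 - 5*l - 24)/(l^2 - 6*l + 9)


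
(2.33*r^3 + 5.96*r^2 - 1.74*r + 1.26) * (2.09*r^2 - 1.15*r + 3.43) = 4.8697*r^5 + 9.7769*r^4 - 2.4987*r^3 + 25.0772*r^2 - 7.4172*r + 4.3218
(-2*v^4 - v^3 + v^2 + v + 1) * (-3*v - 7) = 6*v^5 + 17*v^4 + 4*v^3 - 10*v^2 - 10*v - 7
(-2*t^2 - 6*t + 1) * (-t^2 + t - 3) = 2*t^4 + 4*t^3 - t^2 + 19*t - 3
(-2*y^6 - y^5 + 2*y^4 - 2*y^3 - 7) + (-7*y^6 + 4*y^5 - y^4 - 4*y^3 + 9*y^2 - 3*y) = -9*y^6 + 3*y^5 + y^4 - 6*y^3 + 9*y^2 - 3*y - 7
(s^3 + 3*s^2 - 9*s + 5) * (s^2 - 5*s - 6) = s^5 - 2*s^4 - 30*s^3 + 32*s^2 + 29*s - 30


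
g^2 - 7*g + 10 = (g - 5)*(g - 2)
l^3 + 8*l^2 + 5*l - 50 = (l - 2)*(l + 5)^2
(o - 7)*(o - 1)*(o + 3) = o^3 - 5*o^2 - 17*o + 21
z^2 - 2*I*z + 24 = (z - 6*I)*(z + 4*I)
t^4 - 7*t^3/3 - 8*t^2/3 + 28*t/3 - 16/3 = (t - 2)*(t - 4/3)*(t - 1)*(t + 2)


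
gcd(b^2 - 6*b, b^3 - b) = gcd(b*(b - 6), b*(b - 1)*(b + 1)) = b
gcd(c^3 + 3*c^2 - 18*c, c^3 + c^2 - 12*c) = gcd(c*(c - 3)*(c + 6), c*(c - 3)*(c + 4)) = c^2 - 3*c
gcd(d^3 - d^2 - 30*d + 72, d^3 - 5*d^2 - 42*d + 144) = d^2 + 3*d - 18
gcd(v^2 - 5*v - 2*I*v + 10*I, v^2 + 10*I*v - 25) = 1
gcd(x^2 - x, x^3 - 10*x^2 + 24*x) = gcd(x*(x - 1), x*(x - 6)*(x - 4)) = x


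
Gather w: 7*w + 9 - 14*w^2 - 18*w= -14*w^2 - 11*w + 9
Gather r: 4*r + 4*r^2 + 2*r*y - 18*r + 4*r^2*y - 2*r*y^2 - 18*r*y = r^2*(4*y + 4) + r*(-2*y^2 - 16*y - 14)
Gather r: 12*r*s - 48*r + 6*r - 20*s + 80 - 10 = r*(12*s - 42) - 20*s + 70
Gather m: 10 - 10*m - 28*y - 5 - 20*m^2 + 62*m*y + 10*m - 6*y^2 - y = -20*m^2 + 62*m*y - 6*y^2 - 29*y + 5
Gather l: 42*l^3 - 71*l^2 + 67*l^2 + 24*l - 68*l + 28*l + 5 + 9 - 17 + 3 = 42*l^3 - 4*l^2 - 16*l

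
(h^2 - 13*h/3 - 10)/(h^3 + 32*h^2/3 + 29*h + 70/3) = (h - 6)/(h^2 + 9*h + 14)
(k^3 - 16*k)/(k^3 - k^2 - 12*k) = (k + 4)/(k + 3)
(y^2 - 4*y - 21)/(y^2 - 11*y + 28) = (y + 3)/(y - 4)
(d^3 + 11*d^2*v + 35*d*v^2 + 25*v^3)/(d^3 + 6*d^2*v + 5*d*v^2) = (d + 5*v)/d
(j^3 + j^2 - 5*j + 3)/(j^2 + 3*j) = j - 2 + 1/j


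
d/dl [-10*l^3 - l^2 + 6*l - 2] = -30*l^2 - 2*l + 6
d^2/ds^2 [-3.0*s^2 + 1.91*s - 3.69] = -6.00000000000000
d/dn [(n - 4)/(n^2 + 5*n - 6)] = (n^2 + 5*n - (n - 4)*(2*n + 5) - 6)/(n^2 + 5*n - 6)^2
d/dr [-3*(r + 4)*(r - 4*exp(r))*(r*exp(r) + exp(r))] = 3*(-r^3 + 8*r^2*exp(r) - 8*r^2 + 48*r*exp(r) - 14*r + 52*exp(r) - 4)*exp(r)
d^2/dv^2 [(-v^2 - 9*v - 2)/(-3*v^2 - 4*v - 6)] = 46*(3*v^3 - 18*v - 8)/(27*v^6 + 108*v^5 + 306*v^4 + 496*v^3 + 612*v^2 + 432*v + 216)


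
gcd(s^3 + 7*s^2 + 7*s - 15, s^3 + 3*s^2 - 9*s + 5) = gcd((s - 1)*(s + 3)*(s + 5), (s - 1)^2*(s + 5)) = s^2 + 4*s - 5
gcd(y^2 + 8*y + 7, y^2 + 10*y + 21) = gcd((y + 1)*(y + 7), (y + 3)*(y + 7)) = y + 7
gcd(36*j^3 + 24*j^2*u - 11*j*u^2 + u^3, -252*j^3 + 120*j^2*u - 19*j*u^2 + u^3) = 36*j^2 - 12*j*u + u^2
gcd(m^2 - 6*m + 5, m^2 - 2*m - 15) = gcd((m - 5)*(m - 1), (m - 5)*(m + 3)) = m - 5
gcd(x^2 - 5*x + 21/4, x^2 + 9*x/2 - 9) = x - 3/2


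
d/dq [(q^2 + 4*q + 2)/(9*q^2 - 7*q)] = (-43*q^2 - 36*q + 14)/(q^2*(81*q^2 - 126*q + 49))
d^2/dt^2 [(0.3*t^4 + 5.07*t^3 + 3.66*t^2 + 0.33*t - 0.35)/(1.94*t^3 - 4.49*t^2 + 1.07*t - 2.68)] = (126.725616*t^6 - 54.9830879999998*t^5 + 261.401232*t^4 + 238.11764*t^3 - 351.731382*t^2 + 193.833582*t + 62.089594)/(7.301384*t^9 - 50.695692*t^8 + 129.412938*t^7 - 176.700245*t^6 + 211.443687*t^5 - 210.887871*t^4 + 120.279755*t^3 - 105.951924*t^2 + 23.055504*t - 19.248832)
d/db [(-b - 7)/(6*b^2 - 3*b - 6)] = (-2*b^2 + b + (b + 7)*(4*b - 1) + 2)/(3*(-2*b^2 + b + 2)^2)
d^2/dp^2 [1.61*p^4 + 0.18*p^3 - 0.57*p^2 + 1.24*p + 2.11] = 19.32*p^2 + 1.08*p - 1.14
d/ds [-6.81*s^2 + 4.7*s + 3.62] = 4.7 - 13.62*s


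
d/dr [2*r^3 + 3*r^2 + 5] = 6*r*(r + 1)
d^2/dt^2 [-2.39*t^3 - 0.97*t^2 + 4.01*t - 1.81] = -14.34*t - 1.94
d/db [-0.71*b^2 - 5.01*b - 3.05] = -1.42*b - 5.01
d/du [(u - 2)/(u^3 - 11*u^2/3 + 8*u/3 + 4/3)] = 3*(5 - 6*u)/(9*u^4 - 30*u^3 + 13*u^2 + 20*u + 4)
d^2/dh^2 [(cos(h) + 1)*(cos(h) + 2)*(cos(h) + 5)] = -71*cos(h)/4 - 16*cos(2*h) - 9*cos(3*h)/4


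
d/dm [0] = 0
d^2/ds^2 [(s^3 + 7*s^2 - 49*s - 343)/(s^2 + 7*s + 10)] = 2*(-59*s^3 - 1029*s^2 - 5433*s - 9247)/(s^6 + 21*s^5 + 177*s^4 + 763*s^3 + 1770*s^2 + 2100*s + 1000)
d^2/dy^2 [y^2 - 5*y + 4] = 2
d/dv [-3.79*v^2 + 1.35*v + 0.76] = 1.35 - 7.58*v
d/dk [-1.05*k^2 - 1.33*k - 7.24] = -2.1*k - 1.33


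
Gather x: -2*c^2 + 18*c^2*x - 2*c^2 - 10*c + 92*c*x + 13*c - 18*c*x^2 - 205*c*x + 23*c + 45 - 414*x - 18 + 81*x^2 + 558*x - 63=-4*c^2 + 26*c + x^2*(81 - 18*c) + x*(18*c^2 - 113*c + 144) - 36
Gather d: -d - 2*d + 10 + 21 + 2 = 33 - 3*d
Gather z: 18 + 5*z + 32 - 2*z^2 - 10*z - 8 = -2*z^2 - 5*z + 42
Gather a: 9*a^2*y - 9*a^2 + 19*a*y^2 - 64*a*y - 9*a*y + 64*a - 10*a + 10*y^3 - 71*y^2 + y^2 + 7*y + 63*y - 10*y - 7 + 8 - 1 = a^2*(9*y - 9) + a*(19*y^2 - 73*y + 54) + 10*y^3 - 70*y^2 + 60*y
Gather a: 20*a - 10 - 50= 20*a - 60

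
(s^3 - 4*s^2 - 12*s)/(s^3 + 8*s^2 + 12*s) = (s - 6)/(s + 6)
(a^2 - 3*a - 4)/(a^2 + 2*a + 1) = (a - 4)/(a + 1)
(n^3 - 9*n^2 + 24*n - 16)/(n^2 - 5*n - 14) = (-n^3 + 9*n^2 - 24*n + 16)/(-n^2 + 5*n + 14)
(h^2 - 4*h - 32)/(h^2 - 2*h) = (h^2 - 4*h - 32)/(h*(h - 2))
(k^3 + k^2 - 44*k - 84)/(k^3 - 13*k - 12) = (-k^3 - k^2 + 44*k + 84)/(-k^3 + 13*k + 12)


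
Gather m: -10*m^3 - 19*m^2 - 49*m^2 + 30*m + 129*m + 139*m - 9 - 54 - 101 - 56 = -10*m^3 - 68*m^2 + 298*m - 220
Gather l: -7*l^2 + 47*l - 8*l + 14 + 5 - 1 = -7*l^2 + 39*l + 18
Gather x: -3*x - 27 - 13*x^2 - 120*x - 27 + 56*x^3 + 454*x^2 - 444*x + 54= 56*x^3 + 441*x^2 - 567*x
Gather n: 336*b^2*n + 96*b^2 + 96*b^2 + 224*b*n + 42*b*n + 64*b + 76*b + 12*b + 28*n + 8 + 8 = 192*b^2 + 152*b + n*(336*b^2 + 266*b + 28) + 16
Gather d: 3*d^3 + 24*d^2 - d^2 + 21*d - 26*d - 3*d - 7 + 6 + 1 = 3*d^3 + 23*d^2 - 8*d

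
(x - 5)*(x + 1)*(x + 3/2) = x^3 - 5*x^2/2 - 11*x - 15/2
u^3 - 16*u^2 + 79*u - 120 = (u - 8)*(u - 5)*(u - 3)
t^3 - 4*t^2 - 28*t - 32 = (t - 8)*(t + 2)^2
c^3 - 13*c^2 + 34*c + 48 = (c - 8)*(c - 6)*(c + 1)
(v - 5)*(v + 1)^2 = v^3 - 3*v^2 - 9*v - 5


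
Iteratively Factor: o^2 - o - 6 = (o + 2)*(o - 3)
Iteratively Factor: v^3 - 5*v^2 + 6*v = (v - 2)*(v^2 - 3*v) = (v - 3)*(v - 2)*(v)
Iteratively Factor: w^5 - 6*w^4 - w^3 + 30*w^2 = (w + 2)*(w^4 - 8*w^3 + 15*w^2) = w*(w + 2)*(w^3 - 8*w^2 + 15*w) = w^2*(w + 2)*(w^2 - 8*w + 15) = w^2*(w - 5)*(w + 2)*(w - 3)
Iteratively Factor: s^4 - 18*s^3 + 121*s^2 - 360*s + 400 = (s - 4)*(s^3 - 14*s^2 + 65*s - 100) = (s - 5)*(s - 4)*(s^2 - 9*s + 20) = (s - 5)^2*(s - 4)*(s - 4)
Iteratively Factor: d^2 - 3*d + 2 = (d - 1)*(d - 2)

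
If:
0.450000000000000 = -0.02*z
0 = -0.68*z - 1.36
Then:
No Solution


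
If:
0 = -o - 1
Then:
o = -1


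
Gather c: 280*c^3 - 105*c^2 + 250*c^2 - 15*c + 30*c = 280*c^3 + 145*c^2 + 15*c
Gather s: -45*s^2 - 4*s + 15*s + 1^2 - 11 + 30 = -45*s^2 + 11*s + 20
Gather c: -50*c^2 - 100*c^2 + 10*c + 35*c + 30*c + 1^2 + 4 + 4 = -150*c^2 + 75*c + 9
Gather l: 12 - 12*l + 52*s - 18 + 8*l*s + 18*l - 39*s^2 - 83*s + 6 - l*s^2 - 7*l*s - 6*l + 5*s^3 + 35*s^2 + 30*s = l*(-s^2 + s) + 5*s^3 - 4*s^2 - s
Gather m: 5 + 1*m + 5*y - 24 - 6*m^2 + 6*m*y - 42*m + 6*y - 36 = -6*m^2 + m*(6*y - 41) + 11*y - 55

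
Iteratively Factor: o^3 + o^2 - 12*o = (o)*(o^2 + o - 12) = o*(o + 4)*(o - 3)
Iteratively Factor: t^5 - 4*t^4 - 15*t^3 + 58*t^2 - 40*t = (t)*(t^4 - 4*t^3 - 15*t^2 + 58*t - 40) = t*(t - 2)*(t^3 - 2*t^2 - 19*t + 20) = t*(t - 2)*(t - 1)*(t^2 - t - 20) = t*(t - 5)*(t - 2)*(t - 1)*(t + 4)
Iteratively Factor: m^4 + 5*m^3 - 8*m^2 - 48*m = (m - 3)*(m^3 + 8*m^2 + 16*m) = (m - 3)*(m + 4)*(m^2 + 4*m) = (m - 3)*(m + 4)^2*(m)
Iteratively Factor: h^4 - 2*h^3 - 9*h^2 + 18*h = (h - 3)*(h^3 + h^2 - 6*h) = (h - 3)*(h - 2)*(h^2 + 3*h) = h*(h - 3)*(h - 2)*(h + 3)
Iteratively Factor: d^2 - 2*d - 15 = (d - 5)*(d + 3)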